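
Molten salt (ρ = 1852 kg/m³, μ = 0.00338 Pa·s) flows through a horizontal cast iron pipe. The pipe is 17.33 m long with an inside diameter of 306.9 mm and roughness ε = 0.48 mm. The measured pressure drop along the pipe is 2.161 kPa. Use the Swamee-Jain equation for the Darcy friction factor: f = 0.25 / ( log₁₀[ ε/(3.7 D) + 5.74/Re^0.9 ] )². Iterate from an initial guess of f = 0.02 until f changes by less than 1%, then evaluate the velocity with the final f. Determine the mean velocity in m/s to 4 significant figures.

Rearranging Darcy-Weisbach: V = √(2·ΔP·D/(f·L·ρ)). With ε/D = 0.00048/0.3069 = 0.00156, iterate starting from f = 0.02:
  f = 0.02 → V = √(2·2161·0.3069/(0.02·17.33·1852)) = 1.437 m/s; Re = ρVD/μ = 2.417e+05; f → 0.023
  f = 0.023 → V = 1.34 m/s; Re = 2.254e+05; f → 0.02306
Converged (Δf/f < 1%). With the final f = 0.02306: V = √(2·2161·0.3069/(0.02306·17.33·1852)) = 1.339 m/s.

V ≈ 1.339 m/s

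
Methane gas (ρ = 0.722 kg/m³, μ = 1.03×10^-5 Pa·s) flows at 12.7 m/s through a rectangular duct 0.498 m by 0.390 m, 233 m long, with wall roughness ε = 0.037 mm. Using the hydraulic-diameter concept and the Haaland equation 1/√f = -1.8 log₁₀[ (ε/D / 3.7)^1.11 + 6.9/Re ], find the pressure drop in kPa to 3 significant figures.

Hydraulic diameter D_h = 4A/P = 4·(0.498·0.39)/(2·(0.498+0.39)) = 0.7769/1.776 = 0.4374 m.
Re = ρVD_h/μ = 0.722·12.7·0.4374/1.03e-05 = 3.894e+05.
ε/D_h = 3.7e-05/0.4374 = 8.46e-05; Haaland gives 1/√f = -1.8 log₁₀[7.06e-06+1.77e-05] = 8.291, so f = 0.01455.
ΔP = f(L/D_h)(ρV²/2) = 0.01455·233/0.4374·58.23 = 451.2 Pa.
ΔP = 0.451 kPa.

ΔP ≈ 0.451 kPa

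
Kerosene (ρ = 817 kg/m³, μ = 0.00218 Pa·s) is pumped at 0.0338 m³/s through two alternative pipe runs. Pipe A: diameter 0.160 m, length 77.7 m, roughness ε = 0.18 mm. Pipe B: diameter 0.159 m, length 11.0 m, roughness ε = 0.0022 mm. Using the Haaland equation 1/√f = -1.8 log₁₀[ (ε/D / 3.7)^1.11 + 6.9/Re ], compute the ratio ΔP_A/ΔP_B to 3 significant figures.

ΔP_A/ΔP_B ≈ 8.59

Pipe A: V = Q/A = 0.0338/0.02011 = 1.681 m/s; Re = 1.008e+05; ε/D = 0.00112; Haaland → f = 0.02238; ΔP_A = f(L/D)(ρV²/2) = 1.254e+04 Pa.
Pipe B: V = Q/A = 0.0338/0.01986 = 1.702 m/s; Re = 1.014e+05; ε/D = 1.38e-05; Haaland → f = 0.01782; ΔP_B = f(L/D)(ρV²/2) = 1460 Pa.
ΔP_A/ΔP_B = 1.254e+04/1460 = 8.59.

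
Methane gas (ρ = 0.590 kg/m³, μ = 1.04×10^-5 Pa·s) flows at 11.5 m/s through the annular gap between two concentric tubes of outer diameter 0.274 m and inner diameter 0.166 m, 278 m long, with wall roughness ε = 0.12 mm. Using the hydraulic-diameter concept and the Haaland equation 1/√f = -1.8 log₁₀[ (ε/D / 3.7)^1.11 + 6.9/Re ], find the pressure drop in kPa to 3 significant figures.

ΔP ≈ 2.32 kPa

Hydraulic diameter D_h = 4A/P = D_o - D_i = 0.274 - 0.166 = 0.108 m.
Re = ρVD_h/μ = 0.59·11.5·0.108/1.04e-05 = 7.046e+04.
ε/D_h = 0.00012/0.108 = 0.00111; Haaland gives 1/√f = -1.8 log₁₀[0.000123+9.79e-05] = 6.58, so f = 0.0231.
ΔP = f(L/D_h)(ρV²/2) = 0.0231·278/0.108·39.01 = 2319 Pa.
ΔP = 2.32 kPa.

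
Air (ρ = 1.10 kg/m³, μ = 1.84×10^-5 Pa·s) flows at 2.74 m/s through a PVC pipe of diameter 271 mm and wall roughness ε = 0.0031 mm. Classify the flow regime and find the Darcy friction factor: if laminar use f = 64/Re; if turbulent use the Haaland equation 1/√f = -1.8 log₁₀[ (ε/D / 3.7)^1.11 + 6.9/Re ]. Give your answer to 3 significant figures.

Re = ρVD/μ = 1.1·2.74·0.271/1.84e-05 = 4.439e+04.
Re > 4000 → turbulent. ε/D = 3.1e-06/0.271 = 1.14e-05; Haaland: 1/√f = -1.8 log₁₀[7.66e-07 + 0.000155] = 6.851, so f = 0.0213.

f ≈ 0.0213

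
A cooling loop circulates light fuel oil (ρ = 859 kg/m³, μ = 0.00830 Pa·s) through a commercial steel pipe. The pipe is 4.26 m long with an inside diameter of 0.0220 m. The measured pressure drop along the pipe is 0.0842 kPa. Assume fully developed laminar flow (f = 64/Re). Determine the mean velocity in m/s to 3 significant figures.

For laminar flow, f = 64/Re with Re = ρVD/μ, so Darcy-Weisbach reduces to ΔP = 32μLV/D². Solving for V: V = ΔP·D²/(32μL) = 84.2·(0.022)²/(32·0.0083·4.26) = 0.03602 m/s.
Check: Re = ρVD/μ = 859·0.03602·0.022/0.0083 = 82.01 < 2300, so the laminar assumption holds.

V ≈ 0.0360 m/s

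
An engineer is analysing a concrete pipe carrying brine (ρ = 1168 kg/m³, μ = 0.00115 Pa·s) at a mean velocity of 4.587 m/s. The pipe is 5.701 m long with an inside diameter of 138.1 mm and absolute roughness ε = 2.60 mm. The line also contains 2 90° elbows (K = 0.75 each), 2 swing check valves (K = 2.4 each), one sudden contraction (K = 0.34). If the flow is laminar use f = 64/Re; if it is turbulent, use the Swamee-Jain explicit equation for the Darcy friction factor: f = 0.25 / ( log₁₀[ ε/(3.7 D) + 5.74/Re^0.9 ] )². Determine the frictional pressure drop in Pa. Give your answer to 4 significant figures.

ΔP ≈ 105800 Pa

Reynolds number Re = ρVD/μ = 1168 · 4.587 · 0.1381 / 0.00115 = 6.434e+05.
Re > 4000 → turbulent. Relative roughness ε/D = 0.0026/0.1381 = 0.0188. Swamee-Jain: f = 0.25/(log₁₀[0.0188/3.7 + 5.74/6.434e+05^0.9])² = 0.25/(log₁₀[0.00509 + 3.4e-05])² = 0.25/(-2.291)² = 0.04765.
Total minor-loss coefficient ΣK = 2·0.75 + 2·2.4 + 1·0.34 = 6.64.
ΔP = [f·L/D + ΣK]·(ρV²/2) = [0.04765·5.701/0.1381 + 6.64]·(1168·4.587²/2) = [1.967 + 6.64]·1.229e+04 = 1.058e+05 Pa.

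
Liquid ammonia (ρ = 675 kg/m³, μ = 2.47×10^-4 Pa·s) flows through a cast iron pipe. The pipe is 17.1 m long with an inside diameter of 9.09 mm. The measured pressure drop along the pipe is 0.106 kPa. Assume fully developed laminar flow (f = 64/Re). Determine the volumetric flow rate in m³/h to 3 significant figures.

Q ≈ 0.0151 m³/h

For laminar flow, f = 64/Re with Re = ρVD/μ, so Darcy-Weisbach reduces to ΔP = 32μLV/D². Solving for V: V = ΔP·D²/(32μL) = 106·(0.00909)²/(32·0.000247·17.1) = 0.0648 m/s.
Check: Re = ρVD/μ = 675·0.0648·0.00909/0.000247 = 1610 < 2300, so the laminar assumption holds.
Q = V·A = 0.0648·(π/4·0.00909²) = 4.205e-06 m³/s = 0.0151 m³/h.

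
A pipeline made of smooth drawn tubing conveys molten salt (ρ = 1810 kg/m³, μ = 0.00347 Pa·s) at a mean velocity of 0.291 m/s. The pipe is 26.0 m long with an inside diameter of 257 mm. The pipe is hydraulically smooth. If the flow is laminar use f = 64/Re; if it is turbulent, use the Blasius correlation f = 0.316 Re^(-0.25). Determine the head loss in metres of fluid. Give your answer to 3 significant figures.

Reynolds number Re = ρVD/μ = 1810 · 0.291 · 0.257 / 0.00347 = 3.901e+04.
Re > 4000 → turbulent. Smooth-pipe (Blasius): f = 0.316 Re^(-0.25) = 0.316/(3.901e+04)^0.25 = 0.02249.
Darcy-Weisbach: ΔP = f(L/D)(ρV²/2) = 0.02249·(26/0.257)·(1810·0.291²/2) = 0.02249·101.2·76.64 = 174.3 Pa.
Head loss h_f = ΔP/(ρg) = 174.3/(1810·9.81) = 0.00982 m.

h_f ≈ 0.00982 m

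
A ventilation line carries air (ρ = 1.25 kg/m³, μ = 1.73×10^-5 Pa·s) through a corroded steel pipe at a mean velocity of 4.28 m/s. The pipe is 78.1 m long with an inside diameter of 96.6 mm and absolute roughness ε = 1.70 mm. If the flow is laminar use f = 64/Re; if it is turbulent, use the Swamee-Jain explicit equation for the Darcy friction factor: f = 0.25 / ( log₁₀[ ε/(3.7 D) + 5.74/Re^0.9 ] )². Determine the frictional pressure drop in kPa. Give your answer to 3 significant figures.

Reynolds number Re = ρVD/μ = 1.25 · 4.28 · 0.0966 / 1.73e-05 = 2.987e+04.
Re > 4000 → turbulent. Relative roughness ε/D = 0.0017/0.0966 = 0.0176. Swamee-Jain: f = 0.25/(log₁₀[0.0176/3.7 + 5.74/2.987e+04^0.9])² = 0.25/(log₁₀[0.00476 + 0.000538])² = 0.25/(-2.276)² = 0.04825.
Darcy-Weisbach: ΔP = f(L/D)(ρV²/2) = 0.04825·(78.1/0.0966)·(1.25·4.28²/2) = 0.04825·808.5·11.45 = 446.7 Pa.
ΔP = 446.7 Pa = 0.447 kPa.

ΔP ≈ 0.447 kPa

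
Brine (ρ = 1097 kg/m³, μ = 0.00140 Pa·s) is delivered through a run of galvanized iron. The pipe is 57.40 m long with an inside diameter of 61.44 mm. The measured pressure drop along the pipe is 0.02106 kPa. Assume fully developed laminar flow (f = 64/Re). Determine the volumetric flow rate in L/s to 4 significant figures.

Q ≈ 0.09166 L/s

For laminar flow, f = 64/Re with Re = ρVD/μ, so Darcy-Weisbach reduces to ΔP = 32μLV/D². Solving for V: V = ΔP·D²/(32μL) = 21.06·(0.06144)²/(32·0.0014·57.4) = 0.03092 m/s.
Check: Re = ρVD/μ = 1097·0.03092·0.06144/0.0014 = 1488 < 2300, so the laminar assumption holds.
Q = V·A = 0.03092·(π/4·0.06144²) = 9.166e-05 m³/s = 0.09166 L/s.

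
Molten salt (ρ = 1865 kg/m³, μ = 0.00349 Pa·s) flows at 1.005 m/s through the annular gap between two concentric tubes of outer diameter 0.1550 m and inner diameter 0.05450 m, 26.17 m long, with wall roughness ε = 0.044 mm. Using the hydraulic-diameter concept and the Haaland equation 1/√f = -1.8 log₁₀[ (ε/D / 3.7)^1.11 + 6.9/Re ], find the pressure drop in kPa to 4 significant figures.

ΔP ≈ 5.339 kPa

Hydraulic diameter D_h = 4A/P = D_o - D_i = 0.155 - 0.0545 = 0.1005 m.
Re = ρVD_h/μ = 1865·1.005·0.1005/0.00349 = 5.397e+04.
ε/D_h = 4.4e-05/0.1005 = 0.000438; Haaland gives 1/√f = -1.8 log₁₀[4.38e-05+0.000128] = 6.778, so f = 0.02177.
ΔP = f(L/D_h)(ρV²/2) = 0.02177·26.17/0.1005·941.8 = 5339 Pa.
ΔP = 5.339 kPa.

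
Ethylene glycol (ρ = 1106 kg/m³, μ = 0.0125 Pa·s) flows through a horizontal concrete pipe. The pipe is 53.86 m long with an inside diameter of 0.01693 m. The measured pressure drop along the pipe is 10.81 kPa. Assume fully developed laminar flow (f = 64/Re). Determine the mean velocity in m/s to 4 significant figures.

For laminar flow, f = 64/Re with Re = ρVD/μ, so Darcy-Weisbach reduces to ΔP = 32μLV/D². Solving for V: V = ΔP·D²/(32μL) = 1.081e+04·(0.01693)²/(32·0.0125·53.86) = 0.1438 m/s.
Check: Re = ρVD/μ = 1106·0.1438·0.01693/0.0125 = 215.4 < 2300, so the laminar assumption holds.

V ≈ 0.1438 m/s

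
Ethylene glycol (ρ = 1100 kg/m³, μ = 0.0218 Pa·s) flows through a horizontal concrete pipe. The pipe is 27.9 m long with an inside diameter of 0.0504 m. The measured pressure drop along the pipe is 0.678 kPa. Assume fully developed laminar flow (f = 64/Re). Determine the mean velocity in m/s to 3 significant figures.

V ≈ 0.0885 m/s

For laminar flow, f = 64/Re with Re = ρVD/μ, so Darcy-Weisbach reduces to ΔP = 32μLV/D². Solving for V: V = ΔP·D²/(32μL) = 678·(0.0504)²/(32·0.0218·27.9) = 0.08849 m/s.
Check: Re = ρVD/μ = 1100·0.08849·0.0504/0.0218 = 225 < 2300, so the laminar assumption holds.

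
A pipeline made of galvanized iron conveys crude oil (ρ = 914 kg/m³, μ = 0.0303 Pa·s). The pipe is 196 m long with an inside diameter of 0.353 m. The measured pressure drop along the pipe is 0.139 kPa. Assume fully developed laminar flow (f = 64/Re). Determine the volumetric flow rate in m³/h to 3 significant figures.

For laminar flow, f = 64/Re with Re = ρVD/μ, so Darcy-Weisbach reduces to ΔP = 32μLV/D². Solving for V: V = ΔP·D²/(32μL) = 139·(0.353)²/(32·0.0303·196) = 0.09114 m/s.
Check: Re = ρVD/μ = 914·0.09114·0.353/0.0303 = 970.5 < 2300, so the laminar assumption holds.
Q = V·A = 0.09114·(π/4·0.353²) = 0.00892 m³/s = 32.1 m³/h.

Q ≈ 32.1 m³/h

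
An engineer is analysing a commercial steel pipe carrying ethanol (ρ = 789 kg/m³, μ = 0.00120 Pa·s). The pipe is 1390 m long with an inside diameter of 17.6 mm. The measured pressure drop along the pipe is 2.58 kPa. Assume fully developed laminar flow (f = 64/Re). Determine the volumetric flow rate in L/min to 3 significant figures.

Q ≈ 0.219 L/min

For laminar flow, f = 64/Re with Re = ρVD/μ, so Darcy-Weisbach reduces to ΔP = 32μLV/D². Solving for V: V = ΔP·D²/(32μL) = 2580·(0.0176)²/(32·0.0012·1390) = 0.01497 m/s.
Check: Re = ρVD/μ = 789·0.01497·0.0176/0.0012 = 173.3 < 2300, so the laminar assumption holds.
Q = V·A = 0.01497·(π/4·0.0176²) = 3.643e-06 m³/s = 0.219 L/min.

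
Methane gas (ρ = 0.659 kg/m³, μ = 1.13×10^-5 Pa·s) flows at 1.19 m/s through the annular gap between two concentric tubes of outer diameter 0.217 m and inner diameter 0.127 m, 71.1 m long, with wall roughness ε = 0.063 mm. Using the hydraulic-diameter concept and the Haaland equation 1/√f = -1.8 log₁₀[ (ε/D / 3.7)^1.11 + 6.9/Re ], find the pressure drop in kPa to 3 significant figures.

ΔP ≈ 0.0133 kPa

Hydraulic diameter D_h = 4A/P = D_o - D_i = 0.217 - 0.127 = 0.09 m.
Re = ρVD_h/μ = 0.659·1.19·0.09/1.13e-05 = 6246.
ε/D_h = 6.3e-05/0.09 = 0.0007; Haaland gives 1/√f = -1.8 log₁₀[7.37e-05+0.0011] = 5.272, so f = 0.03598.
ΔP = f(L/D_h)(ρV²/2) = 0.03598·71.1/0.09·0.4666 = 13.26 Pa.
ΔP = 0.0133 kPa.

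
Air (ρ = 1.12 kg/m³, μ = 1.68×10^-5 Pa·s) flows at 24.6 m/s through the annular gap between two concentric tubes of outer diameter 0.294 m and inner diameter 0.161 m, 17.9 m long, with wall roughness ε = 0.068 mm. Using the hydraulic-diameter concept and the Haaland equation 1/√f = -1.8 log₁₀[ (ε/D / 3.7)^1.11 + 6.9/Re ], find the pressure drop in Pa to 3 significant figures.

Hydraulic diameter D_h = 4A/P = D_o - D_i = 0.294 - 0.161 = 0.133 m.
Re = ρVD_h/μ = 1.12·24.6·0.133/1.68e-05 = 2.181e+05.
ε/D_h = 6.8e-05/0.133 = 0.000511; Haaland gives 1/√f = -1.8 log₁₀[5.2e-05+3.16e-05] = 7.34, so f = 0.01856.
ΔP = f(L/D_h)(ρV²/2) = 0.01856·17.9/0.133·338.9 = 846.6 Pa.

ΔP ≈ 847 Pa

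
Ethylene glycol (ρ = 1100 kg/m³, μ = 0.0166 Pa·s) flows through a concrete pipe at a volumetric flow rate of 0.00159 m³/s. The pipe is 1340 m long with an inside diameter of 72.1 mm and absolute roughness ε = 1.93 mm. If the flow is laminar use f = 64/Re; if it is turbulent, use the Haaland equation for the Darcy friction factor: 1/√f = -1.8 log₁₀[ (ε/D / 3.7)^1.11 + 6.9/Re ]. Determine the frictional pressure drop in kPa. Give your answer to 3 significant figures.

ΔP ≈ 53.3 kPa

Cross-sectional area A = πD²/4 = π(0.0721)²/4 = 0.004083 m²; mean velocity V = Q/A = 0.00159/0.004083 = 0.3894 m/s.
Reynolds number Re = ρVD/μ = 1100 · 0.3894 · 0.0721 / 0.0166 = 1861.
Re < 2300 → laminar flow, so f = 64/Re = 64/1861 = 0.0344 (the turbulent correlation is not needed).
Darcy-Weisbach: ΔP = f(L/D)(ρV²/2) = 0.0344·(1340/0.0721)·(1100·0.3894²/2) = 0.0344·1.859e+04·83.41 = 5.332e+04 Pa.
ΔP = 5.332e+04 Pa = 53.3 kPa.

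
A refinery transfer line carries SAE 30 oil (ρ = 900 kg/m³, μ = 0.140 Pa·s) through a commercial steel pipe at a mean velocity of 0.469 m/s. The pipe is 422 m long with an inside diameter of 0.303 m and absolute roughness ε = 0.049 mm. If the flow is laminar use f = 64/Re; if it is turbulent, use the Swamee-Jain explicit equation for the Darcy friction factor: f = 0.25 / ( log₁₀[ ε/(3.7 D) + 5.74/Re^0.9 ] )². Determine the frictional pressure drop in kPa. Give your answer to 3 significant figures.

ΔP ≈ 9.66 kPa

Reynolds number Re = ρVD/μ = 900 · 0.469 · 0.303 / 0.14 = 913.5.
Re < 2300 → laminar flow, so f = 64/Re = 64/913.5 = 0.07006 (the turbulent correlation is not needed).
Darcy-Weisbach: ΔP = f(L/D)(ρV²/2) = 0.07006·(422/0.303)·(900·0.469²/2) = 0.07006·1393·98.98 = 9658 Pa.
ΔP = 9658 Pa = 9.66 kPa.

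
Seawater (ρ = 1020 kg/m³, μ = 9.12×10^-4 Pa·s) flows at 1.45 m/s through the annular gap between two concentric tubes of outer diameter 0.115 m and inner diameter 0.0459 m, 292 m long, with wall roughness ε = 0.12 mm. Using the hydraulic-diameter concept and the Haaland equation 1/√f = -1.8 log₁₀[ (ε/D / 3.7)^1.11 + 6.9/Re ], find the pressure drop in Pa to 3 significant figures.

ΔP ≈ 109000 Pa

Hydraulic diameter D_h = 4A/P = D_o - D_i = 0.115 - 0.0459 = 0.0691 m.
Re = ρVD_h/μ = 1020·1.45·0.0691/0.000912 = 1.121e+05.
ε/D_h = 0.00012/0.0691 = 0.00174; Haaland gives 1/√f = -1.8 log₁₀[0.000202+6.16e-05] = 6.442, so f = 0.02409.
ΔP = f(L/D_h)(ρV²/2) = 0.02409·292/0.0691·1072 = 1.092e+05 Pa.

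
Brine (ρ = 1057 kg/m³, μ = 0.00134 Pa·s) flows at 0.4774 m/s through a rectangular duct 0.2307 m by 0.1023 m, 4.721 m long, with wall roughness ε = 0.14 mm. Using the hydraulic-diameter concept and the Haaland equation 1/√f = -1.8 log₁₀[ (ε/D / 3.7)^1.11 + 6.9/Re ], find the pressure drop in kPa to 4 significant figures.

ΔP ≈ 0.09424 kPa

Hydraulic diameter D_h = 4A/P = 4·(0.2307·0.1023)/(2·(0.2307+0.1023)) = 0.0944/0.666 = 0.1417 m.
Re = ρVD_h/μ = 1057·0.4774·0.1417/0.00134 = 5.338e+04.
ε/D_h = 0.00014/0.1417 = 0.000988; Haaland gives 1/√f = -1.8 log₁₀[0.000108+0.000129] = 6.525, so f = 0.02349.
ΔP = f(L/D_h)(ρV²/2) = 0.02349·4.721/0.1417·120.5 = 94.24 Pa.
ΔP = 0.09424 kPa.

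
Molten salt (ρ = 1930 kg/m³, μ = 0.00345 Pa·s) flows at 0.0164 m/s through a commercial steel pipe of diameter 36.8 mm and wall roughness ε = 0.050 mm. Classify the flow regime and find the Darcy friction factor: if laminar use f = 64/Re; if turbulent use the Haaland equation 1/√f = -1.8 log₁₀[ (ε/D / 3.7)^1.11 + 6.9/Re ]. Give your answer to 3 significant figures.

Re = ρVD/μ = 1930·0.0164·0.0368/0.00345 = 337.6.
Re < 2300 → laminar, so f = 64/Re = 0.1896 (roughness is irrelevant in laminar flow).

f ≈ 0.190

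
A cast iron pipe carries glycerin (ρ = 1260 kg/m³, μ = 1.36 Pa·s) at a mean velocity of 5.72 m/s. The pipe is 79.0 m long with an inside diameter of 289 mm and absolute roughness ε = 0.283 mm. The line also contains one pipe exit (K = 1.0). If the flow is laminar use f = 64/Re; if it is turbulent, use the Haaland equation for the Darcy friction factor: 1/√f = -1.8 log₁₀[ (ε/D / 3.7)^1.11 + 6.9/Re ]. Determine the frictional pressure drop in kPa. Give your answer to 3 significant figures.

Reynolds number Re = ρVD/μ = 1260 · 5.72 · 0.289 / 1.36 = 1532.
Re < 2300 → laminar flow, so f = 64/Re = 64/1532 = 0.04179 (the turbulent correlation is not needed).
Total minor-loss coefficient ΣK = 1·1 = 1.
ΔP = [f·L/D + ΣK]·(ρV²/2) = [0.04179·79/0.289 + 1]·(1260·5.72²/2) = [11.42 + 1]·2.061e+04 = 2.561e+05 Pa.
ΔP = 2.561e+05 Pa = 256 kPa.

ΔP ≈ 256 kPa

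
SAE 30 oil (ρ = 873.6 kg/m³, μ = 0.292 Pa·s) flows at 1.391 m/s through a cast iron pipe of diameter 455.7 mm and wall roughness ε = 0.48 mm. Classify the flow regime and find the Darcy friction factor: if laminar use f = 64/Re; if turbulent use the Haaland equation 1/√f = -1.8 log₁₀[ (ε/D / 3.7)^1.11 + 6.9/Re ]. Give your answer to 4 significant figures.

Re = ρVD/μ = 873.6·1.391·0.4557/0.292 = 1896.
Re < 2300 → laminar, so f = 64/Re = 0.03375 (roughness is irrelevant in laminar flow).

f ≈ 0.03375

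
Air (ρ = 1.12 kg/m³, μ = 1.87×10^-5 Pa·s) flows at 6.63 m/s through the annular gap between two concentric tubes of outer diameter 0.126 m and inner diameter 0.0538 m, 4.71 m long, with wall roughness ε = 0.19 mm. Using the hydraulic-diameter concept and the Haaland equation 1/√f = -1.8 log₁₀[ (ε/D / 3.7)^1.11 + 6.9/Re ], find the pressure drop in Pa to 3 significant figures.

Hydraulic diameter D_h = 4A/P = D_o - D_i = 0.126 - 0.0538 = 0.0722 m.
Re = ρVD_h/μ = 1.12·6.63·0.0722/1.87e-05 = 2.867e+04.
ε/D_h = 0.00019/0.0722 = 0.00263; Haaland gives 1/√f = -1.8 log₁₀[0.00032+0.000241] = 5.852, so f = 0.0292.
ΔP = f(L/D_h)(ρV²/2) = 0.0292·4.71/0.0722·24.62 = 46.9 Pa.

ΔP ≈ 46.9 Pa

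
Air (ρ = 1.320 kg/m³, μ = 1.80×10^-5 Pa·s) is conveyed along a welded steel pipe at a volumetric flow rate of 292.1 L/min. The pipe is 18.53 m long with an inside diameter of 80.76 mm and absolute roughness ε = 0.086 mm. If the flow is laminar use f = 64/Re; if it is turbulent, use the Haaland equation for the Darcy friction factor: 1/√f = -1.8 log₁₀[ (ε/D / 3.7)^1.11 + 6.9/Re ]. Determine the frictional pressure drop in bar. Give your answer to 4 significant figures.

ΔP ≈ 5.119×10^-5 bar

Q = 292.1 L/min = 292.1/60000 = 0.004868 m³/s.
Cross-sectional area A = πD²/4 = π(0.08076)²/4 = 0.005123 m²; mean velocity V = Q/A = 0.004868/0.005123 = 0.9504 m/s.
Reynolds number Re = ρVD/μ = 1.32 · 0.9504 · 0.08076 / 1.8e-05 = 5629.
Re > 4000 → turbulent. Relative roughness ε/D = 8.6e-05/0.08076 = 0.00106. Haaland: 1/√f = -1.8 log₁₀[(0.00106/3.7)^1.11 + 6.9/5629] = -1.8 log₁₀[0.000117 + 0.00123] = 5.169, so f = 0.03742.
Darcy-Weisbach: ΔP = f(L/D)(ρV²/2) = 0.03742·(18.53/0.08076)·(1.32·0.9504²/2) = 0.03742·229.4·0.5961 = 5.119 Pa.
ΔP = 5.119 Pa = 5.119×10^-5 bar.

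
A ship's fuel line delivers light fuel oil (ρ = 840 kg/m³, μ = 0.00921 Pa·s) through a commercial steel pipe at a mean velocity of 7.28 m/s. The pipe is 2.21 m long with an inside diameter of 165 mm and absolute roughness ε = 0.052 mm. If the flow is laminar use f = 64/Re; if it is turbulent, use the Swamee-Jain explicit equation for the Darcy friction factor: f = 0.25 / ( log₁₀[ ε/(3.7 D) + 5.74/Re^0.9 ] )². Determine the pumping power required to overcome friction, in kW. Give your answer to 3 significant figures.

Reynolds number Re = ρVD/μ = 840 · 7.28 · 0.165 / 0.00921 = 1.096e+05.
Re > 4000 → turbulent. Relative roughness ε/D = 5.2e-05/0.165 = 0.000315. Swamee-Jain: f = 0.25/(log₁₀[0.000315/3.7 + 5.74/1.096e+05^0.9])² = 0.25/(log₁₀[8.52e-05 + 0.000167])² = 0.25/(-3.598)² = 0.01931.
Darcy-Weisbach: ΔP = f(L/D)(ρV²/2) = 0.01931·(2.21/0.165)·(840·7.28²/2) = 0.01931·13.39·2.226e+04 = 5758 Pa.
Q = V·A = 7.28·0.02138 = 0.1557 m³/s.
Pumping power P = QΔP = 0.1557·5758 = 896.3 W = 0.896 kW.

P ≈ 0.896 kW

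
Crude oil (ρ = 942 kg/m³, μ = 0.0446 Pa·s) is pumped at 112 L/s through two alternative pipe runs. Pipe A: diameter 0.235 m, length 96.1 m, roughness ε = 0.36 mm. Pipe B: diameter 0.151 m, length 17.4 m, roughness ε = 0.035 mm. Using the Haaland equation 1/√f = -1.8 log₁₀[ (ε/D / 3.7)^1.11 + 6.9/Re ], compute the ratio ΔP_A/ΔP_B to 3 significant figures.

ΔP_A/ΔP_B ≈ 0.721

Pipe A: V = Q/A = 0.112/0.04337 = 2.582 m/s; Re = 1.282e+04; ε/D = 0.00153; Haaland → f = 0.03118; ΔP_A = f(L/D)(ρV²/2) = 4.004e+04 Pa.
Pipe B: V = Q/A = 0.112/0.01791 = 6.254 m/s; Re = 1.995e+04; ε/D = 0.000232; Haaland → f = 0.02616; ΔP_B = f(L/D)(ρV²/2) = 5.554e+04 Pa.
ΔP_A/ΔP_B = 4.004e+04/5.554e+04 = 0.721.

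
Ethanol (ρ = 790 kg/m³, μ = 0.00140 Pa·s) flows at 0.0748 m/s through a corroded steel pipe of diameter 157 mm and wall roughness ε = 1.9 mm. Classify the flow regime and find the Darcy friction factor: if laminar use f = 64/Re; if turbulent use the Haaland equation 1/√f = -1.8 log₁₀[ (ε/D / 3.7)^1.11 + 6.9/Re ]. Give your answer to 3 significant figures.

f ≈ 0.0473

Re = ρVD/μ = 790·0.0748·0.157/0.0014 = 6627.
Re > 4000 → turbulent. ε/D = 0.0019/0.157 = 0.0121; Haaland: 1/√f = -1.8 log₁₀[0.00174 + 0.00104] = 4.6, so f = 0.04727.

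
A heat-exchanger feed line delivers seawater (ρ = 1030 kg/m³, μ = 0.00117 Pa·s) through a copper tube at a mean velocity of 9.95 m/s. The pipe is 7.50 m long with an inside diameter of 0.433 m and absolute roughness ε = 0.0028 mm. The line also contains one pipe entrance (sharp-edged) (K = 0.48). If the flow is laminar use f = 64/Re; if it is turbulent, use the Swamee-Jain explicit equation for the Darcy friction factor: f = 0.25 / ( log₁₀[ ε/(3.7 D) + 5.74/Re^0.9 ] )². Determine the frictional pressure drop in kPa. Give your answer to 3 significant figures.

ΔP ≈ 33.1 kPa

Reynolds number Re = ρVD/μ = 1030 · 9.95 · 0.433 / 0.00117 = 3.793e+06.
Re > 4000 → turbulent. Relative roughness ε/D = 2.8e-06/0.433 = 6.47e-06. Swamee-Jain: f = 0.25/(log₁₀[6.47e-06/3.7 + 5.74/3.793e+06^0.9])² = 0.25/(log₁₀[1.75e-06 + 6.88e-06])² = 0.25/(-5.064)² = 0.009749.
Total minor-loss coefficient ΣK = 1·0.48 = 0.48.
ΔP = [f·L/D + ΣK]·(ρV²/2) = [0.009749·7.5/0.433 + 0.48]·(1030·9.95²/2) = [0.1689 + 0.48]·5.099e+04 = 3.308e+04 Pa.
ΔP = 3.308e+04 Pa = 33.1 kPa.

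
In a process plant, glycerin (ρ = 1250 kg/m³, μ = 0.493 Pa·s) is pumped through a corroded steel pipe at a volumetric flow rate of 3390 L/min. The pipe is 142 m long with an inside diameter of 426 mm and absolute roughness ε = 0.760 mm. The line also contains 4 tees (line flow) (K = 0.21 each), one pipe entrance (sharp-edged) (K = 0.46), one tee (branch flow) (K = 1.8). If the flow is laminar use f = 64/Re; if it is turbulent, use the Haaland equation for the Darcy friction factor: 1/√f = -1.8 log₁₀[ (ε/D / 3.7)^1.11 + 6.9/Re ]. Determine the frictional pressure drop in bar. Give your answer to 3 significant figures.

ΔP ≈ 0.0520 bar

Q = 3390 L/min = 3390/60000 = 0.0565 m³/s.
Cross-sectional area A = πD²/4 = π(0.426)²/4 = 0.1425 m²; mean velocity V = Q/A = 0.0565/0.1425 = 0.3964 m/s.
Reynolds number Re = ρVD/μ = 1250 · 0.3964 · 0.426 / 0.493 = 428.2.
Re < 2300 → laminar flow, so f = 64/Re = 64/428.2 = 0.1495 (the turbulent correlation is not needed).
Total minor-loss coefficient ΣK = 4·0.21 + 1·0.46 + 1·1.8 = 3.1.
ΔP = [f·L/D + ΣK]·(ρV²/2) = [0.1495·142/0.426 + 3.1]·(1250·0.3964²/2) = [49.82 + 3.1]·98.21 = 5198 Pa.
ΔP = 5198 Pa = 0.0520 bar.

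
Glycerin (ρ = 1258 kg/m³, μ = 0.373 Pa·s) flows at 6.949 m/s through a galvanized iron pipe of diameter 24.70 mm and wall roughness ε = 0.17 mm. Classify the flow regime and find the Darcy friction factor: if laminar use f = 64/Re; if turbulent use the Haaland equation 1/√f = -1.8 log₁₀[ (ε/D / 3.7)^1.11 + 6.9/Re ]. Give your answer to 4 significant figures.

f ≈ 0.1106

Re = ρVD/μ = 1258·6.949·0.0247/0.373 = 578.9.
Re < 2300 → laminar, so f = 64/Re = 0.1106 (roughness is irrelevant in laminar flow).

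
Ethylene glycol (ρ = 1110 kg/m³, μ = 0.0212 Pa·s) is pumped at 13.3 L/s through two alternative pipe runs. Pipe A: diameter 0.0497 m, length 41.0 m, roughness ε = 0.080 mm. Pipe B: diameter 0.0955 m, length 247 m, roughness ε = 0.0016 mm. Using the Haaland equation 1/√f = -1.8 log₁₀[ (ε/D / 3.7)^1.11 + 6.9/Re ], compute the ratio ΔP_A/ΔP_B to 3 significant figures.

Pipe A: V = Q/A = 0.0133/0.00194 = 6.856 m/s; Re = 1.784e+04; ε/D = 0.00161; Haaland → f = 0.02936; ΔP_A = f(L/D)(ρV²/2) = 6.318e+05 Pa.
Pipe B: V = Q/A = 0.0133/0.007163 = 1.857 m/s; Re = 9284; ε/D = 1.68e-05; Haaland → f = 0.03154; ΔP_B = f(L/D)(ρV²/2) = 1.561e+05 Pa.
ΔP_A/ΔP_B = 6.318e+05/1.561e+05 = 4.05.

ΔP_A/ΔP_B ≈ 4.05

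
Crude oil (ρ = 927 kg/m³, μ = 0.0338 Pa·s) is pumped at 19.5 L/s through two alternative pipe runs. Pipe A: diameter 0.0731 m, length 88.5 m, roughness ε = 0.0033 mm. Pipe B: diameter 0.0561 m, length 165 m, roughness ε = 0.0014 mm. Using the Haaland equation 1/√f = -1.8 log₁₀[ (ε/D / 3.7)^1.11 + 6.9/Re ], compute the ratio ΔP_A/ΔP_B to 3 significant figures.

Pipe A: V = Q/A = 0.0195/0.004197 = 4.646 m/s; Re = 9315; ε/D = 4.51e-05; Haaland → f = 0.03154; ΔP_A = f(L/D)(ρV²/2) = 3.821e+05 Pa.
Pipe B: V = Q/A = 0.0195/0.002472 = 7.889 m/s; Re = 1.214e+04; ε/D = 2.5e-05; Haaland → f = 0.02933; ΔP_B = f(L/D)(ρV²/2) = 2.488e+06 Pa.
ΔP_A/ΔP_B = 3.821e+05/2.488e+06 = 0.154.

ΔP_A/ΔP_B ≈ 0.154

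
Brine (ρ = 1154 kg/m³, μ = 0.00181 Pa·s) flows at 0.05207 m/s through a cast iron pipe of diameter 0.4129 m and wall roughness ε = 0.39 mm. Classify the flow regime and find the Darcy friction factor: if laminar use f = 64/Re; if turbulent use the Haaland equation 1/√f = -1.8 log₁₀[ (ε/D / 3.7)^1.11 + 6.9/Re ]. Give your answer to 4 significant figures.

Re = ρVD/μ = 1154·0.05207·0.4129/0.00181 = 1.371e+04.
Re > 4000 → turbulent. ε/D = 0.00039/0.4129 = 0.000945; Haaland: 1/√f = -1.8 log₁₀[0.000103 + 0.000503] = 5.791, so f = 0.02981.

f ≈ 0.02981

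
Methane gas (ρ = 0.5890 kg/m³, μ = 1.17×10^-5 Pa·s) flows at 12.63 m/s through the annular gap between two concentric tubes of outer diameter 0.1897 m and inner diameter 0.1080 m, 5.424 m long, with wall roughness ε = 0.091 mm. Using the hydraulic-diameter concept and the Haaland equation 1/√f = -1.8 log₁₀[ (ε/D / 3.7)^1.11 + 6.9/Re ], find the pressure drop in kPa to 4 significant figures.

Hydraulic diameter D_h = 4A/P = D_o - D_i = 0.1897 - 0.108 = 0.0817 m.
Re = ρVD_h/μ = 0.589·12.63·0.0817/1.17e-05 = 5.195e+04.
ε/D_h = 9.1e-05/0.0817 = 0.00111; Haaland gives 1/√f = -1.8 log₁₀[0.000123+0.000133] = 6.465, so f = 0.02393.
ΔP = f(L/D_h)(ρV²/2) = 0.02393·5.424/0.0817·46.98 = 74.63 Pa.
ΔP = 0.07463 kPa.

ΔP ≈ 0.07463 kPa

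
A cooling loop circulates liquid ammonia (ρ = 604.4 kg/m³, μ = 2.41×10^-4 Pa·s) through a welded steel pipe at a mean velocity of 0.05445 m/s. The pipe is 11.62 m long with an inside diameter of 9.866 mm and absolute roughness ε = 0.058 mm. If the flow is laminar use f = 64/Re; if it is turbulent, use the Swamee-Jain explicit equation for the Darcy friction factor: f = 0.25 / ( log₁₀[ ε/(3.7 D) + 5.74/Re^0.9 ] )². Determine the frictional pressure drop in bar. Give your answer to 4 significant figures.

ΔP ≈ 5.013×10^-4 bar

Reynolds number Re = ρVD/μ = 604.4 · 0.05445 · 0.009866 / 0.000241 = 1347.
Re < 2300 → laminar flow, so f = 64/Re = 64/1347 = 0.0475 (the turbulent correlation is not needed).
Darcy-Weisbach: ΔP = f(L/D)(ρV²/2) = 0.0475·(11.62/0.009866)·(604.4·0.05445²/2) = 0.0475·1178·0.896 = 50.13 Pa.
ΔP = 50.13 Pa = 5.013×10^-4 bar.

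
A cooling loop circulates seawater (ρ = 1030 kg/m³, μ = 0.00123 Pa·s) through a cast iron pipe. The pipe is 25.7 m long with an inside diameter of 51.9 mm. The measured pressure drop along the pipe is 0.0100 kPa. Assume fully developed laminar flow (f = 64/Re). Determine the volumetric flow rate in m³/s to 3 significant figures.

For laminar flow, f = 64/Re with Re = ρVD/μ, so Darcy-Weisbach reduces to ΔP = 32μLV/D². Solving for V: V = ΔP·D²/(32μL) = 10·(0.0519)²/(32·0.00123·25.7) = 0.02663 m/s.
Check: Re = ρVD/μ = 1030·0.02663·0.0519/0.00123 = 1157 < 2300, so the laminar assumption holds.
Q = V·A = 0.02663·(π/4·0.0519²) = 5.633e-05 m³/s = 5.63×10^-5 m³/s.

Q ≈ 5.63×10^-5 m³/s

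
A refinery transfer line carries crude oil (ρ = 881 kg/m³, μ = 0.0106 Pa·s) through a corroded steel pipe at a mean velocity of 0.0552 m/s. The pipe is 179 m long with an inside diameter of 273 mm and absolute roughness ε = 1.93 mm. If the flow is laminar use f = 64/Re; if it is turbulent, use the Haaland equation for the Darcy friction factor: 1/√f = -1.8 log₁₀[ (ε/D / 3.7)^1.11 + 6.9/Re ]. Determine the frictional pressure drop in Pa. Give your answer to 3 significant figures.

Reynolds number Re = ρVD/μ = 881 · 0.0552 · 0.273 / 0.0106 = 1252.
Re < 2300 → laminar flow, so f = 64/Re = 64/1252 = 0.0511 (the turbulent correlation is not needed).
Darcy-Weisbach: ΔP = f(L/D)(ρV²/2) = 0.0511·(179/0.273)·(881·0.0552²/2) = 0.0511·655.7·1.342 = 44.97 Pa.

ΔP ≈ 45.0 Pa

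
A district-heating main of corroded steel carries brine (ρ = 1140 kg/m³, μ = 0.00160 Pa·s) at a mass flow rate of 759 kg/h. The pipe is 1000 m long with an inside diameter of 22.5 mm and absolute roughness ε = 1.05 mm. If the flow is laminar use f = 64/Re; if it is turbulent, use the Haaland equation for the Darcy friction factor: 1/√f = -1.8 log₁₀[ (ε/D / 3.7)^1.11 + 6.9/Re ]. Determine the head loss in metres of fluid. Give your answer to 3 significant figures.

h_f ≈ 35.7 m

ṁ = 759 kg/h = 759/3600 = 0.2108 kg/s.
A = πD²/4 = π(0.0225)²/4 = 0.0003976 m²; mean velocity V = ṁ/(ρA) = 0.2108/(1140 · 0.0003976) = 0.4651 m/s.
Reynolds number Re = ρVD/μ = 1140 · 0.4651 · 0.0225 / 0.0016 = 7457.
Re > 4000 → turbulent. Relative roughness ε/D = 0.00105/0.0225 = 0.0467. Haaland: 1/√f = -1.8 log₁₀[(0.0467/3.7)^1.11 + 6.9/7457] = -1.8 log₁₀[0.0078 + 0.000925] = 3.707, so f = 0.07277.
Darcy-Weisbach: ΔP = f(L/D)(ρV²/2) = 0.07277·(1000/0.0225)·(1140·0.4651²/2) = 0.07277·4.444e+04·123.3 = 3.989e+05 Pa.
Head loss h_f = ΔP/(ρg) = 3.989e+05/(1140·9.81) = 35.7 m.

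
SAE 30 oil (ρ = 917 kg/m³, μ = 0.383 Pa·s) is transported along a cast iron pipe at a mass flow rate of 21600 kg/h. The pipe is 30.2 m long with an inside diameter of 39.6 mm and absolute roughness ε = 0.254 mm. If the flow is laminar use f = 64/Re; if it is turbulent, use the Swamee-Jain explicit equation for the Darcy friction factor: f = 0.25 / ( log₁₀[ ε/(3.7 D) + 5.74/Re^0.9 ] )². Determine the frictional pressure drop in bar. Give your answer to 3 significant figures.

ṁ = 21600 kg/h = 21600/3600 = 6 kg/s.
A = πD²/4 = π(0.0396)²/4 = 0.001232 m²; mean velocity V = ṁ/(ρA) = 6/(917 · 0.001232) = 5.313 m/s.
Reynolds number Re = ρVD/μ = 917 · 5.313 · 0.0396 / 0.383 = 503.7.
Re < 2300 → laminar flow, so f = 64/Re = 64/503.7 = 0.1271 (the turbulent correlation is not needed).
Darcy-Weisbach: ΔP = f(L/D)(ρV²/2) = 0.1271·(30.2/0.0396)·(917·5.313²/2) = 0.1271·762.6·1.294e+04 = 1.254e+06 Pa.
ΔP = 1.254e+06 Pa = 12.5 bar.

ΔP ≈ 12.5 bar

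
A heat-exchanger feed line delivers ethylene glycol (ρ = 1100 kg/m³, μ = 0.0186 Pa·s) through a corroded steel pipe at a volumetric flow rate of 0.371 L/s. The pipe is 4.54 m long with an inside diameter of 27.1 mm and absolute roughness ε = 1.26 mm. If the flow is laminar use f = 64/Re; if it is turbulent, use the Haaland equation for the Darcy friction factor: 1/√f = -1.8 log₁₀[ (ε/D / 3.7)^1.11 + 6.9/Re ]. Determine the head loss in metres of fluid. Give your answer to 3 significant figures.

Q = 0.371 L/s = 0.371/1000 = 0.000371 m³/s.
Cross-sectional area A = πD²/4 = π(0.0271)²/4 = 0.0005768 m²; mean velocity V = Q/A = 0.000371/0.0005768 = 0.6432 m/s.
Reynolds number Re = ρVD/μ = 1100 · 0.6432 · 0.0271 / 0.0186 = 1031.
Re < 2300 → laminar flow, so f = 64/Re = 64/1031 = 0.06208 (the turbulent correlation is not needed).
Darcy-Weisbach: ΔP = f(L/D)(ρV²/2) = 0.06208·(4.54/0.0271)·(1100·0.6432²/2) = 0.06208·167.5·227.5 = 2367 Pa.
Head loss h_f = ΔP/(ρg) = 2367/(1100·9.81) = 0.219 m.

h_f ≈ 0.219 m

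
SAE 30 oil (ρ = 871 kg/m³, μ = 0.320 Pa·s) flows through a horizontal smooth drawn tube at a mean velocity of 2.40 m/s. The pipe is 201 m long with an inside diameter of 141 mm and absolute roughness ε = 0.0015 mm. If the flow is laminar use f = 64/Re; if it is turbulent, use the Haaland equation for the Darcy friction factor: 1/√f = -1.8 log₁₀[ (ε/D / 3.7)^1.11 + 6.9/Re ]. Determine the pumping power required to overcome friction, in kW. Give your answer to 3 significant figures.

Reynolds number Re = ρVD/μ = 871 · 2.4 · 0.141 / 0.32 = 921.1.
Re < 2300 → laminar flow, so f = 64/Re = 64/921.1 = 0.06948 (the turbulent correlation is not needed).
Darcy-Weisbach: ΔP = f(L/D)(ρV²/2) = 0.06948·(201/0.141)·(871·2.4²/2) = 0.06948·1426·2508 = 2.485e+05 Pa.
Q = V·A = 2.4·0.01561 = 0.03747 m³/s.
Pumping power P = QΔP = 0.03747·2.485e+05 = 9311 W = 9.31 kW.

P ≈ 9.31 kW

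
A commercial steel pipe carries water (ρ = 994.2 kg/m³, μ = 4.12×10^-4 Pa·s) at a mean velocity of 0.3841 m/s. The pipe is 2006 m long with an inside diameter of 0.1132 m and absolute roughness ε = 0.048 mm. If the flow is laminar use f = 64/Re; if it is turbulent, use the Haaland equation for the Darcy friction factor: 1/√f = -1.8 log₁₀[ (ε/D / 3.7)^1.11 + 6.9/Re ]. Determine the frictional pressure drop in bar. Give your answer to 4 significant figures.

ΔP ≈ 0.2549 bar

Reynolds number Re = ρVD/μ = 994.2 · 0.3841 · 0.1132 / 0.000412 = 1.049e+05.
Re > 4000 → turbulent. Relative roughness ε/D = 4.8e-05/0.1132 = 0.000424. Haaland: 1/√f = -1.8 log₁₀[(0.000424/3.7)^1.11 + 6.9/1.049e+05] = -1.8 log₁₀[4.22e-05 + 6.58e-05] = 7.14, so f = 0.01962.
Darcy-Weisbach: ΔP = f(L/D)(ρV²/2) = 0.01962·(2006/0.1132)·(994.2·0.3841²/2) = 0.01962·1.772e+04·73.34 = 2.549e+04 Pa.
ΔP = 2.549e+04 Pa = 0.2549 bar.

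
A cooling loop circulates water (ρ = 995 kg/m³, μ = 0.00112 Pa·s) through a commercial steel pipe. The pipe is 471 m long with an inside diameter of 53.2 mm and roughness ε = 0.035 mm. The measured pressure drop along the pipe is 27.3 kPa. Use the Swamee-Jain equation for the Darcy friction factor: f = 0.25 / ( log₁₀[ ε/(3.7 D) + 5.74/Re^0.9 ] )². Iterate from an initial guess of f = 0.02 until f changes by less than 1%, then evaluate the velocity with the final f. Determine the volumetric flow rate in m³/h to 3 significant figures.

Q ≈ 3.86 m³/h

Rearranging Darcy-Weisbach: V = √(2·ΔP·D/(f·L·ρ)). With ε/D = 3.5e-05/0.0532 = 0.000658, iterate starting from f = 0.02:
  f = 0.02 → V = √(2·2.73e+04·0.0532/(0.02·471·995)) = 0.5567 m/s; Re = ρVD/μ = 2.631e+04; f → 0.0259
  f = 0.0259 → V = 0.4892 m/s; Re = 2.312e+04; f → 0.02657
  f = 0.02657 → V = 0.483 m/s; Re = 2.283e+04; f → 0.02664
Converged (Δf/f < 1%). With the final f = 0.02664: V = √(2·2.73e+04·0.0532/(0.02664·471·995)) = 0.4824 m/s.
Q = V·A = 0.4824·(π/4·0.0532²) = 0.001072 m³/s = 3.86 m³/h.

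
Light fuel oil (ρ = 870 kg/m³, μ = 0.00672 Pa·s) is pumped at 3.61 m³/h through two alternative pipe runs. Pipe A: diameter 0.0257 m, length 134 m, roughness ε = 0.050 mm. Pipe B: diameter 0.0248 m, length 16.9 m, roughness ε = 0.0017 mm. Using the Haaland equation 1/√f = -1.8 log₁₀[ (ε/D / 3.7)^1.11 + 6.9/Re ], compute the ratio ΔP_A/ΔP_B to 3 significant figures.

ΔP_A/ΔP_B ≈ 7.09

Pipe A: V = Q/A = 0.001003/0.0005187 = 1.933 m/s; Re = 6432; ε/D = 0.00195; Haaland → f = 0.03707; ΔP_A = f(L/D)(ρV²/2) = 3.142e+05 Pa.
Pipe B: V = Q/A = 0.001003/0.0004831 = 2.076 m/s; Re = 6665; ε/D = 6.85e-05; Haaland → f = 0.03469; ΔP_B = f(L/D)(ρV²/2) = 4.432e+04 Pa.
ΔP_A/ΔP_B = 3.142e+05/4.432e+04 = 7.09.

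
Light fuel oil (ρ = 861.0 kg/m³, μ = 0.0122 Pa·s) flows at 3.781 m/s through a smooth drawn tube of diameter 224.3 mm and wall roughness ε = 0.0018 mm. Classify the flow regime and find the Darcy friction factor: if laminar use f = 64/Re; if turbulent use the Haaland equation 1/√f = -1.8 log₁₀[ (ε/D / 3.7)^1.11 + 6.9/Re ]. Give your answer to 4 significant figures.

f ≈ 0.01992

Re = ρVD/μ = 861·3.781·0.2243/0.0122 = 5.985e+04.
Re > 4000 → turbulent. ε/D = 1.8e-06/0.2243 = 8.02e-06; Haaland: 1/√f = -1.8 log₁₀[5.17e-07 + 0.000115] = 7.085, so f = 0.01992.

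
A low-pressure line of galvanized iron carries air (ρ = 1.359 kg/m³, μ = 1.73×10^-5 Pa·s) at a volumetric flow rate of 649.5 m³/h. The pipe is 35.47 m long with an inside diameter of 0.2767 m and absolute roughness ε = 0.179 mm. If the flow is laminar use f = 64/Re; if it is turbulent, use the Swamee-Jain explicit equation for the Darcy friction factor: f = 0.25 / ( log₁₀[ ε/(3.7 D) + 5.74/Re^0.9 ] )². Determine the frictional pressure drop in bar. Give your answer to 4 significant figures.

ΔP ≈ 1.741×10^-4 bar

Q = 649.5 m³/h = 649.5/3600 = 0.1804 m³/s.
Cross-sectional area A = πD²/4 = π(0.2767)²/4 = 0.06013 m²; mean velocity V = Q/A = 0.1804/0.06013 = 3 m/s.
Reynolds number Re = ρVD/μ = 1.359 · 3 · 0.2767 / 1.73e-05 = 6.522e+04.
Re > 4000 → turbulent. Relative roughness ε/D = 0.000179/0.2767 = 0.000647. Swamee-Jain: f = 0.25/(log₁₀[0.000647/3.7 + 5.74/6.522e+04^0.9])² = 0.25/(log₁₀[0.000175 + 0.000267])² = 0.25/(-3.355)² = 0.02221.
Darcy-Weisbach: ΔP = f(L/D)(ρV²/2) = 0.02221·(35.47/0.2767)·(1.359·3²/2) = 0.02221·128.2·6.117 = 17.41 Pa.
ΔP = 17.41 Pa = 1.741×10^-4 bar.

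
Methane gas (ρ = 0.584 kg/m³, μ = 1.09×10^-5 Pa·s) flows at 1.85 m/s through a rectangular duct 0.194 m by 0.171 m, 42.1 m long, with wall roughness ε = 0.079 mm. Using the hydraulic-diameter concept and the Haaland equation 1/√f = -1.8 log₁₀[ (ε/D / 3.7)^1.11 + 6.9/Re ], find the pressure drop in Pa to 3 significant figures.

ΔP ≈ 6.29 Pa

Hydraulic diameter D_h = 4A/P = 4·(0.194·0.171)/(2·(0.194+0.171)) = 0.1327/0.73 = 0.1818 m.
Re = ρVD_h/μ = 0.584·1.85·0.1818/1.09e-05 = 1.802e+04.
ε/D_h = 7.9e-05/0.1818 = 0.000435; Haaland gives 1/√f = -1.8 log₁₀[4.34e-05+0.000383] = 6.066, so f = 0.02717.
ΔP = f(L/D_h)(ρV²/2) = 0.02717·42.1/0.1818·0.9994 = 6.289 Pa.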